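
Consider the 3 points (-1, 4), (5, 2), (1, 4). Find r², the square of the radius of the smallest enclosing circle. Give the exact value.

Call the three points A, B, C in the order given.
Side lengths²: AB² = 40, AC² = 4, BC² = 20.
Since AB² = 40 ≥ 20 + 4 = 24, the angle opposite AB is not acute, so the smallest enclosing circle has AB as diameter.
Centre = midpoint of AB = (2, 3), r² = 40/4 = 10.

10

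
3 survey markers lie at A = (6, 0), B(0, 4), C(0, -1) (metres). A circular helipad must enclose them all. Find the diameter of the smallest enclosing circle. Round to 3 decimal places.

7.311

Side lengths²: AB² = 52, AC² = 37, BC² = 25.
Since AB² = 52 < 37 + 25 = 62, the triangle is acute, so the smallest enclosing circle is the circumcircle.
Circumcentre = (8/3, 1.5), r² = 481/36.
Diameter = 2r = 2√(481/36) ≈ 7.311.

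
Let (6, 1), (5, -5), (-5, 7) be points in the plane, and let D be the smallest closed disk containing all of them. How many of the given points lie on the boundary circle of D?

Call the three points A, B, C in the order given.
Side lengths²: AB² = 37, AC² = 157, BC² = 244.
Since BC² = 244 ≥ 157 + 37 = 194, the angle opposite BC is not acute, so the smallest enclosing circle has BC as diameter.
Centre = midpoint of BC = (0, 1), r² = 244/4 = 61.
The points at distance exactly r from the centre are (5, -5), (-5, 7) — 2 points.

2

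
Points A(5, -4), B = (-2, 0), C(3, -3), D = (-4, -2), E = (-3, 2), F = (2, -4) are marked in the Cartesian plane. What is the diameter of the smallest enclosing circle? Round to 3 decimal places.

A smallest enclosing disk is always determined by at most three of the input points on its boundary.
The minimum enclosing circle is determined by three boundary points: A, D, E.
Their circumcentre is (35/38, -21/19) with r² = 36125/1444.
The farthest remaining point B is at distance² 14085/1444 ≤ 36125/1444.
Diameter = 2r = 2√(36125/1444) ≈ 10.003.

10.003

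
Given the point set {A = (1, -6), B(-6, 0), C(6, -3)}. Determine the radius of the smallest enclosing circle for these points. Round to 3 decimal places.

Side lengths²: AB² = 85, AC² = 34, BC² = 153.
Since BC² = 153 ≥ 85 + 34 = 119, the angle opposite BC is not acute, so the smallest enclosing circle has BC as diameter.
Centre = midpoint of BC = (0, -1.5), r² = 153/4 = 38.25.
r = √(38.25) ≈ 6.185.

6.185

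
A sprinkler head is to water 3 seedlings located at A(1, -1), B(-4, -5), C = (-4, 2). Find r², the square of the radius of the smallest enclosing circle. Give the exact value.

13.94

Side lengths²: AB² = 41, AC² = 34, BC² = 49.
Since BC² = 49 < 41 + 34 = 75, the triangle is acute, so the smallest enclosing circle is the circumcircle.
Circumcentre = (-2.7, -1.5), r² = 13.94.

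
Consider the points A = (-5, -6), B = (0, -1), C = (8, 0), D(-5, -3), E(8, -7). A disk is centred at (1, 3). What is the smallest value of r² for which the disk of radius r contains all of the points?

149

The required radius is the distance from (1, 3) to the farthest point.
Squared distances: 117, 17, 58, 72, 149.
Maximum is 149, attained at E.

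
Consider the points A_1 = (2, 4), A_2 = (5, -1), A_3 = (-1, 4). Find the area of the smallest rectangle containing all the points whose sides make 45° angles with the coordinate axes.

16.5

In coordinates u = x + y, v = x − y the rectangle is axis-aligned; the map (x,y)→(u,v) scales areas by 2.
u-values: 6, 4, 3; range = 6 − 3 = 3.
v-values: -2, 6, -5; range = 6 − (-5) = 11.
Area = (3 × 11) / 2 = 16.5.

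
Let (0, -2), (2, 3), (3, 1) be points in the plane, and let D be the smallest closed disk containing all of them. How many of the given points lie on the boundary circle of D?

Call the three points A, B, C in the order given.
Side lengths²: AB² = 29, AC² = 18, BC² = 5.
Since AB² = 29 ≥ 18 + 5 = 23, the angle opposite AB is not acute, so the smallest enclosing circle has AB as diameter.
Centre = midpoint of AB = (1, 0.5), r² = 29/4 = 7.25.
The points at distance exactly r from the centre are (0, -2), (2, 3) — 2 points.

2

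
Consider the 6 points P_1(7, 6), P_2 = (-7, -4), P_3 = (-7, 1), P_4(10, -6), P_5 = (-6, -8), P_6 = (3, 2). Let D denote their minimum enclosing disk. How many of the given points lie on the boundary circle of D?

3

The minimum enclosing circle of a finite set is fixed by two of the points (as a diameter) or three (as a circumcircle).
The minimum enclosing circle is determined by three boundary points: P_1, P_4, P_5.
Their circumcentre is (89/66, -59/33) with r² = 403325/4356.
The farthest remaining point P_3 is at distance² 337457/4356 ≤ 403325/4356.
The points at distance exactly r from the centre are P_1, P_4, P_5 — 3 points.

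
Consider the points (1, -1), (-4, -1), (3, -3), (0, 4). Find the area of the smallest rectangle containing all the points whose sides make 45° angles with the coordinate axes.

45

In coordinates u = x + y, v = x − y the rectangle is axis-aligned; the map (x,y)→(u,v) scales areas by 2.
u-values: 0, -5, 0, 4; range = 4 − (-5) = 9.
v-values: 2, -3, 6, -4; range = 6 − (-4) = 10.
Area = (9 × 10) / 2 = 45.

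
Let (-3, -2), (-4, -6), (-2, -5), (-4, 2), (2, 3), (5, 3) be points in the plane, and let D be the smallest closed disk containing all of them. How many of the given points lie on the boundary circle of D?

2

The farthest pair is (-4, -6)–(5, 3) with squared distance 162. The circle on this segment as diameter has centre (0.5, -1.5) and r² = 162/4 = 40.5.
Check (-3, -2): distance² to centre = 12.5 ≤ 40.5, so it lies inside.
All remaining points lie in this disk, and no smaller disk contains both endpoints, so this is the minimum enclosing circle.
The points at distance exactly r from the centre are (-4, -6), (5, 3) — 2 points.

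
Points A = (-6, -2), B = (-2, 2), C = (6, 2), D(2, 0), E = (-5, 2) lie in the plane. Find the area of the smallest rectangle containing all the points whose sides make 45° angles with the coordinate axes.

In coordinates u = x + y, v = x − y the rectangle is axis-aligned; the map (x,y)→(u,v) scales areas by 2.
u-values: -8, 0, 8, 2, -3; range = 8 − (-8) = 16.
v-values: -4, -4, 4, 2, -7; range = 4 − (-7) = 11.
Area = (16 × 11) / 2 = 88.

88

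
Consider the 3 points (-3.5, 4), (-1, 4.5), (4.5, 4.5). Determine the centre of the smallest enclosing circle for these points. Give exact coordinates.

(0.5, 4.25)

Call the three points A, B, C in the order given.
Side lengths²: AB² = 6.5, AC² = 64.25, BC² = 30.25.
Since AC² = 64.25 ≥ 30.25 + 6.5 = 36.75, the angle opposite AC is not acute, so the smallest enclosing circle has AC as diameter.
Centre = midpoint of AC = (0.5, 4.25), r² = 64.25/4 = 16.0625.
Centre = (0.5, 4.25).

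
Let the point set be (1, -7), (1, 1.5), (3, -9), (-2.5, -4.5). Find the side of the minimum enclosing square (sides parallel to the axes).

10.5

The bounding box has width 5.5 and height 10.5.
An axis-aligned square enclosing the set must have side ≥ max(width, height).
So the minimum side is max(5.5, 10.5) = 10.5.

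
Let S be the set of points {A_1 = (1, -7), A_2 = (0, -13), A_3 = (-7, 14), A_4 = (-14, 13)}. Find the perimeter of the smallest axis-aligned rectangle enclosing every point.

Width = max x − min x = 1 − (-14) = 15.
Height = max y − min y = 14 − (-13) = 27.
Perimeter = 2(15 + 27) = 84.

84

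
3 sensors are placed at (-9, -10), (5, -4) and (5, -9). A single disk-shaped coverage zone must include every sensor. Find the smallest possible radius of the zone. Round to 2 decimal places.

7.62

Call the three points A, B, C in the order given.
Side lengths²: AB² = 232, AC² = 197, BC² = 25.
Since AB² = 232 ≥ 197 + 25 = 222, the angle opposite AB is not acute, so the smallest enclosing circle has AB as diameter.
Centre = midpoint of AB = (-2, -7), r² = 232/4 = 58.
r = √58 ≈ 7.62.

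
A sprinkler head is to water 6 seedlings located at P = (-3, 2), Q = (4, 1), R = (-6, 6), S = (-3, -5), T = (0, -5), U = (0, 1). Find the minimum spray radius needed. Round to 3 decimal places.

6.314

A smallest enclosing disk is always determined by at most three of the input points on its boundary.
The minimum enclosing circle is determined by three boundary points: Q, R, T.
Their circumcentre is (-2.3125, 0.875) with r² = 39.86328125.
The farthest remaining point S is at distance² 34.98828125 ≤ 39.86328125.
r = √(39.86328125) ≈ 6.314.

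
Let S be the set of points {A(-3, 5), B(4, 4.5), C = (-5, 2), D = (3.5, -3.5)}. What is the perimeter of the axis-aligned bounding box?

Width = max x − min x = 4 − (-5) = 9.
Height = max y − min y = 5 − (-3.5) = 8.5.
Perimeter = 2(9 + 8.5) = 35.

35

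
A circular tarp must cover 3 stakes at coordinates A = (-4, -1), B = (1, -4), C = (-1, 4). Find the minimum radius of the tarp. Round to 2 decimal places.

4.12

Side lengths²: AB² = 34, AC² = 34, BC² = 68.
Since BC² = 68 ≥ 34 + 34 = 68, the angle opposite BC is not acute, so the smallest enclosing circle has BC as diameter.
Centre = midpoint of BC = (0, 0), r² = 68/4 = 17.
r = √17 ≈ 4.12.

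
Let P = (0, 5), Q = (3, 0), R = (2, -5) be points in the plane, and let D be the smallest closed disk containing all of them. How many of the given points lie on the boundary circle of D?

2

Side lengths²: PQ² = 34, PR² = 104, QR² = 26.
Since PR² = 104 ≥ 34 + 26 = 60, the angle opposite PR is not acute, so the smallest enclosing circle has PR as diameter.
Centre = midpoint of PR = (1, 0), r² = 104/4 = 26.
The points at distance exactly r from the centre are P, R — 2 points.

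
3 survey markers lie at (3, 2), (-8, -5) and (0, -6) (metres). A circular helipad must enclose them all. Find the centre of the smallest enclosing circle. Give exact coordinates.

(-2.5, -1.5)

Call the three points A, B, C in the order given.
Side lengths²: AB² = 170, AC² = 73, BC² = 65.
Since AB² = 170 ≥ 73 + 65 = 138, the angle opposite AB is not acute, so the smallest enclosing circle has AB as diameter.
Centre = midpoint of AB = (-2.5, -1.5), r² = 170/4 = 42.5.
Centre = (-2.5, -1.5).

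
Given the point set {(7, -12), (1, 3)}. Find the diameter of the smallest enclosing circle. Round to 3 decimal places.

16.155

The smallest circle enclosing two points has them as diameter endpoints.
Centre = midpoint = (4, -4.5); r² = |(7, -12)−(1, 3)|²/4 = 261/4 = 65.25.
Diameter = 2r = 2√(65.25) ≈ 16.155.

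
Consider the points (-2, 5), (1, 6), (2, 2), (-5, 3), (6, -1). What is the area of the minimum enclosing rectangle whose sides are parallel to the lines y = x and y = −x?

In coordinates u = x + y, v = x − y the rectangle is axis-aligned; the map (x,y)→(u,v) scales areas by 2.
u-values: 3, 7, 4, -2, 5; range = 7 − (-2) = 9.
v-values: -7, -5, 0, -8, 7; range = 7 − (-8) = 15.
Area = (9 × 15) / 2 = 67.5.

67.5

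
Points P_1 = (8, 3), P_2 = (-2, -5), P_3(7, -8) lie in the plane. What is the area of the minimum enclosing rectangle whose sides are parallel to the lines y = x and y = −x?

108

In coordinates u = x + y, v = x − y the rectangle is axis-aligned; the map (x,y)→(u,v) scales areas by 2.
u-values: 11, -7, -1; range = 11 − (-7) = 18.
v-values: 5, 3, 15; range = 15 − 3 = 12.
Area = (18 × 12) / 2 = 108.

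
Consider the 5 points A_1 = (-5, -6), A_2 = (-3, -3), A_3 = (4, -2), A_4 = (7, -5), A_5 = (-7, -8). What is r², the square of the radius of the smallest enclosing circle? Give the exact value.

The minimum enclosing circle of a finite set is fixed by two of the points (as a diameter) or three (as a circumcircle).
The farthest pair is A_4–A_5 with squared distance 205. The circle on this segment as diameter has centre (0, -6.5) and r² = 205/4 = 51.25.
Check A_1: distance² to centre = 25.25 ≤ 51.25, so it lies inside.
All remaining points lie in this disk, and no smaller disk contains both endpoints, so this is the minimum enclosing circle.

51.25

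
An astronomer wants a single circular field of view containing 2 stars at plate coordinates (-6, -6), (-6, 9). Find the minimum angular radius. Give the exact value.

The smallest circle enclosing two points has them as diameter endpoints.
Centre = midpoint = (-6, 1.5); r² = |(-6, -6)−(-6, 9)|²/4 = 225/4 = 56.25.
r = √(56.25) = 7.5.

7.5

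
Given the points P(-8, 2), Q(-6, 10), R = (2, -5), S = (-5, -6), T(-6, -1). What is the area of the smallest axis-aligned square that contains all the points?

256

The bounding box has width 10 and height 16.
An axis-aligned square enclosing the set must have side ≥ max(width, height).
So the minimum side is max(10, 16) = 16.
Area = 16² = 256.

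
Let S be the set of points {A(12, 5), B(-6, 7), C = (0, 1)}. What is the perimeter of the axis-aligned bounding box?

48

Width = max x − min x = 12 − (-6) = 18.
Height = max y − min y = 7 − 1 = 6.
Perimeter = 2(18 + 6) = 48.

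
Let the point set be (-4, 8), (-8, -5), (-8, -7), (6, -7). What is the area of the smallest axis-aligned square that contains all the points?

The bounding box has width 14 and height 15.
An axis-aligned square enclosing the set must have side ≥ max(width, height).
So the minimum side is max(14, 15) = 15.
Area = 15² = 225.

225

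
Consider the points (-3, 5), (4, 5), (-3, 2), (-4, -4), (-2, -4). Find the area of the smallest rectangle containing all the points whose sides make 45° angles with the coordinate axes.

85

In coordinates u = x + y, v = x − y the rectangle is axis-aligned; the map (x,y)→(u,v) scales areas by 2.
u-values: 2, 9, -1, -8, -6; range = 9 − (-8) = 17.
v-values: -8, -1, -5, 0, 2; range = 2 − (-8) = 10.
Area = (17 × 10) / 2 = 85.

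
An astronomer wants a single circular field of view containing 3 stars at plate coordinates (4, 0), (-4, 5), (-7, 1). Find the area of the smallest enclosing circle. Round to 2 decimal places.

Call the three points A, B, C in the order given.
Side lengths²: AB² = 89, AC² = 122, BC² = 25.
Since AC² = 122 ≥ 89 + 25 = 114, the angle opposite AC is not acute, so the smallest enclosing circle has AC as diameter.
Centre = midpoint of AC = (-1.5, 0.5), r² = 122/4 = 30.5.
Area = π·r² = π·30.5 ≈ 95.82.

95.82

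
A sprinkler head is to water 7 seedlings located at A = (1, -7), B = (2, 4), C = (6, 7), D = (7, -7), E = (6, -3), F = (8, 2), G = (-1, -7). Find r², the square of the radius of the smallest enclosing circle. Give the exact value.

61.5625

The minimum enclosing circle of a finite set is fixed by two of the points (as a diameter) or three (as a circumcircle).
The minimum enclosing circle is determined by three boundary points: C, D, G.
Their circumcentre is (3, -0.25) with r² = 61.5625.
The farthest remaining point A is at distance² 49.5625 ≤ 61.5625.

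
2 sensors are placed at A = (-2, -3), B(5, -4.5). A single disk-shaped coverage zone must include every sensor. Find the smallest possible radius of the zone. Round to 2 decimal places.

3.58

The smallest circle enclosing two points has them as diameter endpoints.
Centre = midpoint = (1.5, -3.75); r² = |AB|²/4 = 51.25/4 = 12.8125.
r = √(12.8125) ≈ 3.58.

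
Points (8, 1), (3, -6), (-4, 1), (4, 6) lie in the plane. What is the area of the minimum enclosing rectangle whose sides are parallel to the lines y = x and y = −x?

In coordinates u = x + y, v = x − y the rectangle is axis-aligned; the map (x,y)→(u,v) scales areas by 2.
u-values: 9, -3, -3, 10; range = 10 − (-3) = 13.
v-values: 7, 9, -5, -2; range = 9 − (-5) = 14.
Area = (13 × 14) / 2 = 91.

91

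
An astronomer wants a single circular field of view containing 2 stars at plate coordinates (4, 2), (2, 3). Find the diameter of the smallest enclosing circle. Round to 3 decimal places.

2.236

The smallest circle enclosing two points has them as diameter endpoints.
Centre = midpoint = (3, 2.5); r² = |(4, 2)−(2, 3)|²/4 = 5/4 = 1.25.
Diameter = 2r = 2√(1.25) ≈ 2.236.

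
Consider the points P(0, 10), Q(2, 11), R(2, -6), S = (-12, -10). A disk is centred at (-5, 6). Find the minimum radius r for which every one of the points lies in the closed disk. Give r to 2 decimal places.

17.46

The required radius is the distance from (-5, 6) to the farthest point.
Squared distances: 41, 74, 193, 305.
Maximum is 305, attained at S.
r = √305 ≈ 17.46.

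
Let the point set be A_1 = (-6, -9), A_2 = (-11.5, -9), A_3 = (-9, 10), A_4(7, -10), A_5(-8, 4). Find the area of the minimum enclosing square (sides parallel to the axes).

400

The bounding box has width 18.5 and height 20.
An axis-aligned square enclosing the set must have side ≥ max(width, height).
So the minimum side is max(18.5, 20) = 20.
Area = 20² = 400.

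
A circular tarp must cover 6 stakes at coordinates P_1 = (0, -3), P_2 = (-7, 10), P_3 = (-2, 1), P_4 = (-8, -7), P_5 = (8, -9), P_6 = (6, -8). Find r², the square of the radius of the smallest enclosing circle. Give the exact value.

146.5

The minimum enclosing circle of a finite set is fixed by two of the points (as a diameter) or three (as a circumcircle).
The farthest pair is P_2–P_5 with squared distance 586. The circle on this segment as diameter has centre (0.5, 0.5) and r² = 586/4 = 146.5.
Check P_1: distance² to centre = 12.5 ≤ 146.5, so it lies inside.
All remaining points lie in this disk, and no smaller disk contains both endpoints, so this is the minimum enclosing circle.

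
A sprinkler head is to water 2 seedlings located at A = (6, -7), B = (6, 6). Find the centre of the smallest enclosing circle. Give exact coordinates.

(6, -0.5)

The smallest circle enclosing two points has them as diameter endpoints.
Centre = midpoint = (6, -0.5); r² = |AB|²/4 = 169/4 = 42.25.
Centre = (6, -0.5).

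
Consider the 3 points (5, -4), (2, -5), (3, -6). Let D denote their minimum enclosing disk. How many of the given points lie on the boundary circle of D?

Call the three points A, B, C in the order given.
Side lengths²: AB² = 10, AC² = 8, BC² = 2.
Since AB² = 10 ≥ 8 + 2 = 10, the angle opposite AB is not acute, so the smallest enclosing circle has AB as diameter.
Centre = midpoint of AB = (3.5, -4.5), r² = 10/4 = 2.5.
The points at distance exactly r from the centre are (5, -4), (2, -5), (3, -6) — 3 points.

3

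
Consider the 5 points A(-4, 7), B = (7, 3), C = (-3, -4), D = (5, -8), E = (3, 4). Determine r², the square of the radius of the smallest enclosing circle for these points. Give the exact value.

76.5

A smallest enclosing disk is always determined by at most three of the input points on its boundary.
The farthest pair is A–D with squared distance 306. The circle on this segment as diameter has centre (0.5, -0.5) and r² = 306/4 = 76.5.
Check B: distance² to centre = 54.5 ≤ 76.5, so it lies inside.
All remaining points lie in this disk, and no smaller disk contains both endpoints, so this is the minimum enclosing circle.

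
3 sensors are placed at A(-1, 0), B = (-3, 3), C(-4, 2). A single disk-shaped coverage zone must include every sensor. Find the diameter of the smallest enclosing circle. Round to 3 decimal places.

3.677

Side lengths²: AB² = 13, AC² = 13, BC² = 2.
Since AC² = 13 < 13 + 2 = 15, the triangle is acute, so the smallest enclosing circle is the circumcircle.
Circumcentre = (-2.3, 1.3), r² = 3.38.
Diameter = 2r = 2√(3.38) ≈ 3.677.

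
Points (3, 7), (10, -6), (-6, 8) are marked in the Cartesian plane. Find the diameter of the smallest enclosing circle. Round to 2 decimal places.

21.26

Call the three points A, B, C in the order given.
Side lengths²: AB² = 218, AC² = 82, BC² = 452.
Since BC² = 452 ≥ 218 + 82 = 300, the angle opposite BC is not acute, so the smallest enclosing circle has BC as diameter.
Centre = midpoint of BC = (2, 1), r² = 452/4 = 113.
Diameter = 2r = 2√113 ≈ 21.26.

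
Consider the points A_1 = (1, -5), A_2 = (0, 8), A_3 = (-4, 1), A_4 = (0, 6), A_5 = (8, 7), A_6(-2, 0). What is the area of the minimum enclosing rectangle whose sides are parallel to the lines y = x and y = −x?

In coordinates u = x + y, v = x − y the rectangle is axis-aligned; the map (x,y)→(u,v) scales areas by 2.
u-values: -4, 8, -3, 6, 15, -2; range = 15 − (-4) = 19.
v-values: 6, -8, -5, -6, 1, -2; range = 6 − (-8) = 14.
Area = (19 × 14) / 2 = 133.

133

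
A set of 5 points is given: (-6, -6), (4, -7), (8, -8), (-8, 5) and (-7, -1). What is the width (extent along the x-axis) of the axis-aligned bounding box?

max x = 8, min x = -8, so width = 16.

16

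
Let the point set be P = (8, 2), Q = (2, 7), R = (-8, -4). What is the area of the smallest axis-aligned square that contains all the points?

256

The bounding box has width 16 and height 11.
An axis-aligned square enclosing the set must have side ≥ max(width, height).
So the minimum side is max(16, 11) = 16.
Area = 16² = 256.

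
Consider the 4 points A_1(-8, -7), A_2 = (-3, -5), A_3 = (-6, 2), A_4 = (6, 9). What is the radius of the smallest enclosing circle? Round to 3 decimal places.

The minimum enclosing circle of a finite set is fixed by two of the points (as a diameter) or three (as a circumcircle).
The farthest pair is A_1–A_4 with squared distance 452. The circle on this segment as diameter has centre (-1, 1) and r² = 452/4 = 113.
Check A_2: distance² to centre = 40 ≤ 113, so it lies inside.
All remaining points lie in this disk, and no smaller disk contains both endpoints, so this is the minimum enclosing circle.
r = √113 ≈ 10.630.

10.630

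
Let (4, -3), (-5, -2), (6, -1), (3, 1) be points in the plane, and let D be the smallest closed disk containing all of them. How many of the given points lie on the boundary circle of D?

By Welzl's lemma the MEC is supported by two points (diametrically opposite) or three points (on a circumcircle).
The farthest pair is (-5, -2)–(6, -1) with squared distance 122. The circle on this segment as diameter has centre (0.5, -1.5) and r² = 122/4 = 30.5.
Check (4, -3): distance² to centre = 14.5 ≤ 30.5, so it lies inside.
All remaining points lie in this disk, and no smaller disk contains both endpoints, so this is the minimum enclosing circle.
The points at distance exactly r from the centre are (-5, -2), (6, -1) — 2 points.

2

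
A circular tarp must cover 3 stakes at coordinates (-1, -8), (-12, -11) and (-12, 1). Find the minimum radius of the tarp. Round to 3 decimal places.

7.366

Call the three points A, B, C in the order given.
Side lengths²: AB² = 130, AC² = 202, BC² = 144.
Since AC² = 202 < 144 + 130 = 274, the triangle is acute, so the smallest enclosing circle is the circumcircle.
Circumcentre = (-85/11, -5), r² = 6565/121.
r = √(6565/121) ≈ 7.366.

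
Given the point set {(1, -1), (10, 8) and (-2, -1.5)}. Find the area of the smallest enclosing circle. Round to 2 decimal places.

183.98

Call the three points A, B, C in the order given.
Side lengths²: AB² = 162, AC² = 9.25, BC² = 234.25.
Since BC² = 234.25 ≥ 162 + 9.25 = 171.25, the angle opposite BC is not acute, so the smallest enclosing circle has BC as diameter.
Centre = midpoint of BC = (4, 3.25), r² = 234.25/4 = 58.5625.
Area = π·r² = π·58.5625 ≈ 183.98.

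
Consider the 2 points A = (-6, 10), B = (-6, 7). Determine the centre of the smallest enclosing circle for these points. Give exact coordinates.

(-6, 8.5)

The smallest circle enclosing two points has them as diameter endpoints.
Centre = midpoint = (-6, 8.5); r² = |AB|²/4 = 9/4 = 2.25.
Centre = (-6, 8.5).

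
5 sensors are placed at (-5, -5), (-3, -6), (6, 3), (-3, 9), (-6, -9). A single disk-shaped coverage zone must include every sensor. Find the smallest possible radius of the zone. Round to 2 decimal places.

The minimum enclosing circle of a finite set is fixed by two of the points (as a diameter) or three (as a circumcircle).
The minimum enclosing circle is determined by three boundary points: (6, 3), (-3, 9), (-6, -9).
Their circumcentre is (-2.7, -0.3) with r² = 86.58.
The farthest remaining point (-3, -6) is at distance² 32.58 ≤ 86.58.
r = √(86.58) ≈ 9.30.

9.30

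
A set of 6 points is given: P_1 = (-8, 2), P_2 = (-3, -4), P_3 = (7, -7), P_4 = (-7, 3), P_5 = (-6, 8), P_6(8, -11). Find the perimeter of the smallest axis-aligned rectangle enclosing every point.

70

Width = max x − min x = 8 − (-8) = 16.
Height = max y − min y = 8 − (-11) = 19.
Perimeter = 2(16 + 19) = 70.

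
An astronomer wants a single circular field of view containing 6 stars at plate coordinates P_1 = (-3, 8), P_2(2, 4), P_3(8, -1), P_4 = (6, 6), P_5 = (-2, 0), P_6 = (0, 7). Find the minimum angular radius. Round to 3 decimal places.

A smallest enclosing disk is always determined by at most three of the input points on its boundary.
The farthest pair is P_1–P_3 with squared distance 202. The circle on this segment as diameter has centre (2.5, 3.5) and r² = 202/4 = 50.5.
Check P_2: distance² to centre = 0.5 ≤ 50.5, so it lies inside.
All remaining points lie in this disk, and no smaller disk contains both endpoints, so this is the minimum enclosing circle.
r = √(50.5) ≈ 7.106.

7.106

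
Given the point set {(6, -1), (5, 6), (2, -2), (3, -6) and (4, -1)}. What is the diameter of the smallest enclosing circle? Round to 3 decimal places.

12.166

By Welzl's lemma the MEC is supported by two points (diametrically opposite) or three points (on a circumcircle).
The farthest pair is (5, 6)–(3, -6) with squared distance 148. The circle on this segment as diameter has centre (4, 0) and r² = 148/4 = 37.
Check (6, -1): distance² to centre = 5 ≤ 37, so it lies inside.
All remaining points lie in this disk, and no smaller disk contains both endpoints, so this is the minimum enclosing circle.
Diameter = 2r = 2√37 ≈ 12.166.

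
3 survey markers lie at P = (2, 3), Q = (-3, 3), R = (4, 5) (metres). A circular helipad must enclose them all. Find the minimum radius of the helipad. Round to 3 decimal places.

3.640

Side lengths²: PQ² = 25, PR² = 8, QR² = 53.
Since QR² = 53 ≥ 25 + 8 = 33, the angle opposite QR is not acute, so the smallest enclosing circle has QR as diameter.
Centre = midpoint of QR = (0.5, 4), r² = 53/4 = 13.25.
r = √(13.25) ≈ 3.640.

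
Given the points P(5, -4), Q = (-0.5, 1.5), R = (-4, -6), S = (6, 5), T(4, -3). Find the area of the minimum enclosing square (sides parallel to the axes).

The bounding box has width 10 and height 11.
An axis-aligned square enclosing the set must have side ≥ max(width, height).
So the minimum side is max(10, 11) = 11.
Area = 11² = 121.

121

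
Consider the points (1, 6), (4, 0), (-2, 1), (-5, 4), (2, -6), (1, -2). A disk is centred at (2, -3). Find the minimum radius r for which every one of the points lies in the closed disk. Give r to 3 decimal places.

The required radius is the distance from (2, -3) to the farthest point.
Squared distances: 82, 13, 32, 98, 9, 2.
Maximum is 98, attained at (-5, 4).
r = √98 ≈ 9.899.

9.899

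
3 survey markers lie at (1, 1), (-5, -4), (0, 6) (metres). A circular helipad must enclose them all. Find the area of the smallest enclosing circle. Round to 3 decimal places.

Call the three points A, B, C in the order given.
Side lengths²: AB² = 61, AC² = 26, BC² = 125.
Since BC² = 125 ≥ 61 + 26 = 87, the angle opposite BC is not acute, so the smallest enclosing circle has BC as diameter.
Centre = midpoint of BC = (-2.5, 1), r² = 125/4 = 31.25.
Area = π·r² = π·31.25 ≈ 98.175.

98.175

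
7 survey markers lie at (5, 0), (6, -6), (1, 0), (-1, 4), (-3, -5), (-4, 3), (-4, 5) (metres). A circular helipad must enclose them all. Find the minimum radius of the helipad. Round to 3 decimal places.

7.433

A smallest enclosing disk is always determined by at most three of the input points on its boundary.
The farthest pair is (6, -6)–(-4, 5) with squared distance 221. The circle on this segment as diameter has centre (1, -0.5) and r² = 221/4 = 55.25.
Check (5, 0): distance² to centre = 16.25 ≤ 55.25, so it lies inside.
All remaining points lie in this disk, and no smaller disk contains both endpoints, so this is the minimum enclosing circle.
r = √(55.25) ≈ 7.433.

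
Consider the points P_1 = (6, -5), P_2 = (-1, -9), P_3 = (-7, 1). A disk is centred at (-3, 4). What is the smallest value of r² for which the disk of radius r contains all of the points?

The required radius is the distance from (-3, 4) to the farthest point.
Squared distances: 162, 173, 25.
Maximum is 173, attained at P_2.

173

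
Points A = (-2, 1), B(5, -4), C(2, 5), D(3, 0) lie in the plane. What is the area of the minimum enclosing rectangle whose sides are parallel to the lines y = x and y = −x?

48

In coordinates u = x + y, v = x − y the rectangle is axis-aligned; the map (x,y)→(u,v) scales areas by 2.
u-values: -1, 1, 7, 3; range = 7 − (-1) = 8.
v-values: -3, 9, -3, 3; range = 9 − (-3) = 12.
Area = (8 × 12) / 2 = 48.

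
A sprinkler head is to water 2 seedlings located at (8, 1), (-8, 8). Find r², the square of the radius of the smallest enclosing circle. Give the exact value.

76.25

The smallest circle enclosing two points has them as diameter endpoints.
Centre = midpoint = (0, 4.5); r² = |(8, 1)−(-8, 8)|²/4 = 305/4 = 76.25.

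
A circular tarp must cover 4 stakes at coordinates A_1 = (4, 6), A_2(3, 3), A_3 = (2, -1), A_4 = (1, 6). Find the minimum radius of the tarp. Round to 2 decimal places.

3.68

The minimum enclosing circle of a finite set is fixed by two of the points (as a diameter) or three (as a circumcircle).
The minimum enclosing circle is determined by three boundary points: A_1, A_3, A_4.
Their circumcentre is (2.5, 37/14) with r² = 1325/98.
The farthest remaining point A_2 is at distance² 37/98 ≤ 1325/98.
r = √(1325/98) ≈ 3.68.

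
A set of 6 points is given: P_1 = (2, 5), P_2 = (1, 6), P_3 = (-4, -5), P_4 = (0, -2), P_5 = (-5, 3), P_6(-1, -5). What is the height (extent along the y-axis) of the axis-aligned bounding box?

max y = 6, min y = -5, so height = 11.

11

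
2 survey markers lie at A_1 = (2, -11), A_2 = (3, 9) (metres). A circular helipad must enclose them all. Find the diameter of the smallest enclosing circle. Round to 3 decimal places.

20.025

The smallest circle enclosing two points has them as diameter endpoints.
Centre = midpoint = (2.5, -1); r² = |A_1A_2|²/4 = 401/4 = 100.25.
Diameter = 2r = 2√(100.25) ≈ 20.025.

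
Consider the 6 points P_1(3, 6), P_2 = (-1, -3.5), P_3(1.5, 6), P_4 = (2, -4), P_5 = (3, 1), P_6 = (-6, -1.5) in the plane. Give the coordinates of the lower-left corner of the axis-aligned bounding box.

(-6, -4)

x-range [-6, 3], y-range [-4, 6].
The lower-left corner is (-6, -4).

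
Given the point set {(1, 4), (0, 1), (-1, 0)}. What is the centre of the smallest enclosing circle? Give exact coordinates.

(0, 2)

Call the three points A, B, C in the order given.
Side lengths²: AB² = 10, AC² = 20, BC² = 2.
Since AC² = 20 ≥ 10 + 2 = 12, the angle opposite AC is not acute, so the smallest enclosing circle has AC as diameter.
Centre = midpoint of AC = (0, 2), r² = 20/4 = 5.
Centre = (0, 2).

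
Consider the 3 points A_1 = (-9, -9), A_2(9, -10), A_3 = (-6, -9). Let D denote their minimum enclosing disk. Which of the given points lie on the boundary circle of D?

A_1, A_2

Side lengths²: A_1A_2² = 325, A_1A_3² = 9, A_2A_3² = 226.
Since A_1A_2² = 325 ≥ 226 + 9 = 235, the angle opposite A_1A_2 is not acute, so the smallest enclosing circle has A_1A_2 as diameter.
Centre = midpoint of A_1A_2 = (0, -9.5), r² = 325/4 = 81.25.
The points at distance exactly r from the centre are A_1, A_2 — 2 points.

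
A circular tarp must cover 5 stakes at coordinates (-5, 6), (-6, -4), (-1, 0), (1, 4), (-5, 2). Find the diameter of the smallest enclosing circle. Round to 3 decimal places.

10.898

The minimum enclosing circle is determined by three boundary points: (-5, 6), (-6, -4), (1, 4).
Their circumcentre is (-211/62, 49/62) with r² = 57065/1922.
The farthest remaining point (-1, 0) is at distance² 12301/1922 ≤ 57065/1922.
Diameter = 2r = 2√(57065/1922) ≈ 10.898.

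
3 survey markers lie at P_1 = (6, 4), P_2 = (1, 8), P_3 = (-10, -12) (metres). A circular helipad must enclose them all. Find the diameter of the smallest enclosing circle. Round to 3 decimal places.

Side lengths²: P_1P_2² = 41, P_1P_3² = 512, P_2P_3² = 521.
Since P_2P_3² = 521 < 512 + 41 = 553, the triangle is acute, so the smallest enclosing circle is the circumcircle.
Circumcentre = (-61/18, -47/18), r² = 21361/162.
Diameter = 2r = 2√(21361/162) ≈ 22.966.

22.966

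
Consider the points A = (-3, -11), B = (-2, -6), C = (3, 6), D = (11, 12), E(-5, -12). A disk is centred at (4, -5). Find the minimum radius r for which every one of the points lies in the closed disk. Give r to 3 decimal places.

The required radius is the distance from (4, -5) to the farthest point.
Squared distances: 85, 37, 122, 338, 130.
Maximum is 338, attained at D.
r = √338 ≈ 18.385.

18.385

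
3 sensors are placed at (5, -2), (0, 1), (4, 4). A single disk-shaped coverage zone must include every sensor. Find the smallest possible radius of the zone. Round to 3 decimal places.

Call the three points A, B, C in the order given.
Side lengths²: AB² = 34, AC² = 37, BC² = 25.
Since AC² = 37 < 34 + 25 = 59, the triangle is acute, so the smallest enclosing circle is the circumcircle.
Circumcentre = (59/18, 43/54), r² = 15725/1458.
r = √(15725/1458) ≈ 3.284.

3.284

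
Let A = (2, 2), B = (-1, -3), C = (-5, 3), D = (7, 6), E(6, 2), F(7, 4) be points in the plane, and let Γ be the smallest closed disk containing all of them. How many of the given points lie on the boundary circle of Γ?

3

The minimum enclosing circle of a finite set is fixed by two of the points (as a diameter) or three (as a circumcircle).
The minimum enclosing circle is determined by three boundary points: B, C, D.
Their circumcentre is (39/28, 41/14) with r² = 32045/784.
The farthest remaining point F is at distance² 25549/784 ≤ 32045/784.
The points at distance exactly r from the centre are B, C, D — 3 points.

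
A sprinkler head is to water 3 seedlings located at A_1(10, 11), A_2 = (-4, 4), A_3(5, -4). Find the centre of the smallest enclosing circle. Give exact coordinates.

Side lengths²: A_1A_2² = 245, A_1A_3² = 250, A_2A_3² = 145.
Since A_1A_3² = 250 < 245 + 145 = 390, the triangle is acute, so the smallest enclosing circle is the circumcircle.
Circumcentre = (4.5, 4.5), r² = 72.5.
Centre = (4.5, 4.5).

(4.5, 4.5)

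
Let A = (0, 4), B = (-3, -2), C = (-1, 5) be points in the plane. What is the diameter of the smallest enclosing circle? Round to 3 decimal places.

Side lengths²: AB² = 45, AC² = 2, BC² = 53.
Since BC² = 53 ≥ 45 + 2 = 47, the angle opposite BC is not acute, so the smallest enclosing circle has BC as diameter.
Centre = midpoint of BC = (-2, 1.5), r² = 53/4 = 13.25.
Diameter = 2r = 2√(13.25) ≈ 7.280.

7.280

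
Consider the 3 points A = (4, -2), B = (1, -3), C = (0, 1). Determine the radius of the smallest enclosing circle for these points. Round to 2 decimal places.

2.51

Side lengths²: AB² = 10, AC² = 25, BC² = 17.
Since AC² = 25 < 17 + 10 = 27, the triangle is acute, so the smallest enclosing circle is the circumcircle.
Circumcentre = (49/26, -17/26), r² = 2125/338.
r = √(2125/338) ≈ 2.51.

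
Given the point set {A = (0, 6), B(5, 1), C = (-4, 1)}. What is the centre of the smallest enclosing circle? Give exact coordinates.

(0.5, 1.5)

Side lengths²: AB² = 50, AC² = 41, BC² = 81.
Since BC² = 81 < 50 + 41 = 91, the triangle is acute, so the smallest enclosing circle is the circumcircle.
Circumcentre = (0.5, 1.5), r² = 20.5.
Centre = (0.5, 1.5).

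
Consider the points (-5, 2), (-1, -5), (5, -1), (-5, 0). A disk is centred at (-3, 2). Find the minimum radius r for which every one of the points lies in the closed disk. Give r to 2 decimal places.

The required radius is the distance from (-3, 2) to the farthest point.
Squared distances: 4, 53, 73, 8.
Maximum is 73, attained at (5, -1).
r = √73 ≈ 8.54.

8.54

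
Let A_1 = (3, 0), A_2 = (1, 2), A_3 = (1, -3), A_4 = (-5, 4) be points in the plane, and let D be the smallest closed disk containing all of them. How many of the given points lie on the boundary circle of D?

A smallest enclosing disk is always determined by at most three of the input points on its boundary.
The minimum enclosing circle is determined by three boundary points: A_1, A_3, A_4.
Their circumcentre is (-1.5625, 0.875) with r² = 21.58203125.
The farthest remaining point A_2 is at distance² 7.83203125 ≤ 21.58203125.
The points at distance exactly r from the centre are A_1, A_3, A_4 — 3 points.

3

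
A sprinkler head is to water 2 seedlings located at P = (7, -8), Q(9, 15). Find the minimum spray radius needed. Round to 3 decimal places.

11.543

The smallest circle enclosing two points has them as diameter endpoints.
Centre = midpoint = (8, 3.5); r² = |PQ|²/4 = 533/4 = 133.25.
r = √(133.25) ≈ 11.543.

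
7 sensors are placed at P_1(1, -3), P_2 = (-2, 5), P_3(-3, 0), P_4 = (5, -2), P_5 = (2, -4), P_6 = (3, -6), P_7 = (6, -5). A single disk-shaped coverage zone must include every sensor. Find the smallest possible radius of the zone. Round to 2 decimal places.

By Welzl's lemma the MEC is supported by two points (diametrically opposite) or three points (on a circumcircle).
The farthest pair is P_2–P_7 with squared distance 164. The circle on this segment as diameter has centre (2, 0) and r² = 164/4 = 41.
Check P_1: distance² to centre = 10 ≤ 41, so it lies inside.
All remaining points lie in this disk, and no smaller disk contains both endpoints, so this is the minimum enclosing circle.
r = √41 ≈ 6.40.

6.40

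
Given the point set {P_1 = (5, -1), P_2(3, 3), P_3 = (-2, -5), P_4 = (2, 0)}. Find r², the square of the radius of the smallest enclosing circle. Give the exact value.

The minimum enclosing circle of a finite set is fixed by two of the points (as a diameter) or three (as a circumcircle).
The farthest pair is P_2–P_3 with squared distance 89. The circle on this segment as diameter has centre (0.5, -1) and r² = 89/4 = 22.25.
Check P_1: distance² to centre = 20.25 ≤ 22.25, so it lies inside.
All remaining points lie in this disk, and no smaller disk contains both endpoints, so this is the minimum enclosing circle.

22.25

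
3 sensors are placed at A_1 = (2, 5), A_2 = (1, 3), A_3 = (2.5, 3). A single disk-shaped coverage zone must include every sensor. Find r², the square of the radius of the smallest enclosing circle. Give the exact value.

1.328125

Side lengths²: A_1A_2² = 5, A_1A_3² = 4.25, A_2A_3² = 2.25.
Since A_1A_2² = 5 < 4.25 + 2.25 = 6.5, the triangle is acute, so the smallest enclosing circle is the circumcircle.
Circumcentre = (1.75, 3.875), r² = 1.328125.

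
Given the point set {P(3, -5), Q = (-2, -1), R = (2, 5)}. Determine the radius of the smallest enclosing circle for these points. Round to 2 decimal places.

5.02

Side lengths²: PQ² = 41, PR² = 101, QR² = 52.
Since PR² = 101 ≥ 52 + 41 = 93, the angle opposite PR is not acute, so the smallest enclosing circle has PR as diameter.
Centre = midpoint of PR = (2.5, 0), r² = 101/4 = 25.25.
r = √(25.25) ≈ 5.02.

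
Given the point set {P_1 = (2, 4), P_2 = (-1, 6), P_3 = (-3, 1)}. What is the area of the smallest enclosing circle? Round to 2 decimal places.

Side lengths²: P_1P_2² = 13, P_1P_3² = 34, P_2P_3² = 29.
Since P_1P_3² = 34 < 29 + 13 = 42, the triangle is acute, so the smallest enclosing circle is the circumcircle.
Circumcentre = (-31/38, 115/38), r² = 6409/722.
Area = π·r² = π·6409/722 ≈ 27.89.

27.89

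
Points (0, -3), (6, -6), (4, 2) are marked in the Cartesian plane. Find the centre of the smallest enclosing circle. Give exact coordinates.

(29/7, -31/14)

Call the three points A, B, C in the order given.
Side lengths²: AB² = 45, AC² = 41, BC² = 68.
Since BC² = 68 < 45 + 41 = 86, the triangle is acute, so the smallest enclosing circle is the circumcircle.
Circumcentre = (29/7, -31/14), r² = 3485/196.
Centre = (29/7, -31/14).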